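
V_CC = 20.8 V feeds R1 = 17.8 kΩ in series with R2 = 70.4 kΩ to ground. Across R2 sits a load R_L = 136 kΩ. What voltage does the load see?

R2 ‖ R_L = (70.4 × 136)/(70.4 + 136) = 46.39 kΩ.
Then V_out = V_CC · R2'/(R1 + R2') = 20.8 × 46.39/64.19 = 15.03 V.
(Unloaded it would be 16.6 V; the load pulls it down.)

V_out ≈ 15.0 V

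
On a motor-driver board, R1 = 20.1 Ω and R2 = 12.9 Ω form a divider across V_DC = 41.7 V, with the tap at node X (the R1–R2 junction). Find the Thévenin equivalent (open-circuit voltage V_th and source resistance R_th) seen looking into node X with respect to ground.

V_th is the unloaded tap voltage: V_DC · R2/(R1+R2) = 41.7 × 0.3909 = 16.30 V.
Looking into X with the source shorted: R_th = R1·R2/(R1+R2) = 20.10 × 12.9/33.00 = 7.857 Ω.

V_th ≈ 16.3 V, R_th ≈ 7.86 Ω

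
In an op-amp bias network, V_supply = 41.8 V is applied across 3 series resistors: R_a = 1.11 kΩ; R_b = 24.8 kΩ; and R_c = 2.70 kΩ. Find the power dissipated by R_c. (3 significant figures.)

P ≈ 5.76 mW

ΣR = 28.61 kΩ → I = 41.8/28.61 = 1.461 mA.
V(R_c) = I·R = 3.945 V; P = V·I = 3.945 × 1.461 = 5.763 mW.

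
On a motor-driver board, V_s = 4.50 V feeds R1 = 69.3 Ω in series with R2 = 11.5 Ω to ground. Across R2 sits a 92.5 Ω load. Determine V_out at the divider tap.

The load sits in parallel with R2, giving an effective lower resistance R2' = R2·R_L/(R2+R_L) = 10.23 Ω.
Now apply the divider: V_out = 4.50 × 0.1286 = 0.5788 V.

V_out ≈ 0.579 V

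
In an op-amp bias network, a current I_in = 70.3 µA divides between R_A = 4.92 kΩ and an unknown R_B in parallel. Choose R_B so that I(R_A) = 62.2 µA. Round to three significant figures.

R_B ≈ 37.8 kΩ

In a two-way split, I_A/I_in = R_B/(R_A + R_B).
With f = 0.8848, R_B = R_A · f/(1−f) = 4.92 × 7.679 = 37.78 kΩ.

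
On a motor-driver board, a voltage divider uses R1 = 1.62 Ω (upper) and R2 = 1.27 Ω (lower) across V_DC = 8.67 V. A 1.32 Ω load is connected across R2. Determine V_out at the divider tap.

The load sits in parallel with R2, giving an effective lower resistance R2' = R2·R_L/(R2+R_L) = 0.6473 Ω.
Then V_out = V_DC · R2'/(R1 + R2') = 8.67 × 0.6473/2.267 = 2.475 V.

V_out ≈ 2.48 V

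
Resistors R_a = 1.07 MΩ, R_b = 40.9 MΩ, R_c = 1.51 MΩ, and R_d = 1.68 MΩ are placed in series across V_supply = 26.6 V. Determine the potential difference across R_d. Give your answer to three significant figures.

V ≈ 0.990 V

ΣR = 1.07 + 40.9 + 1.51 + 1.68 = 45.16 MΩ.
By the voltage-divider rule, V = 26.6 × 1.680/45.16 = 0.9895 V.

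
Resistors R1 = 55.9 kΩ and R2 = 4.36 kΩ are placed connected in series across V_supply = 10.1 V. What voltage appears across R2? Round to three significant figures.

V ≈ 0.731 V

Total series resistance ΣR = 55.9 + 4.36 = 60.26 kΩ.
Voltage divider: V = V_supply · (4.360 / 60.26) = 10.1 × 0.07235 = 0.7308 V.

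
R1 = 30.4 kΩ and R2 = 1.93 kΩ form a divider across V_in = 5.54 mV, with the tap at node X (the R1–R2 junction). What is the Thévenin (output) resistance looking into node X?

R_th ≈ 1.81 kΩ

Zeroing V_in shorts the top of R1 to ground, so R_th = R1 ‖ R2 = 1.815 kΩ.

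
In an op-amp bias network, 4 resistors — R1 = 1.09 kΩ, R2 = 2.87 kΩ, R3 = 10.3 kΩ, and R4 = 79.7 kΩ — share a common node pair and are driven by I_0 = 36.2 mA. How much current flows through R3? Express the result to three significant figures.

Total conductance ΣG = 1/1.09 + 1/2.87 + 1/10.3 + 1/79.7 = 1.375 (units of 1/kΩ).
Current divider: I(R3) = I_0 · G_k/ΣG = 36.2 × (0.09709/1.375) = 36.2 × 0.07058 = 2.555 mA.

I ≈ 2.56 mA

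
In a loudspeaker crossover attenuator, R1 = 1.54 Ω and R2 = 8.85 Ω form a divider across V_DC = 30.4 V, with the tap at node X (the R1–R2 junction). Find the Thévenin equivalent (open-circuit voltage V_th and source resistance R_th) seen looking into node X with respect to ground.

With X open, the divider is unloaded: V_th = 30.4 × 8.85/10.39 = 25.89 V.
Zeroing V_DC shorts the top of R1 to ground, so R_th = R1 ‖ R2 = 1.312 Ω.

V_th ≈ 25.9 V, R_th ≈ 1.31 Ω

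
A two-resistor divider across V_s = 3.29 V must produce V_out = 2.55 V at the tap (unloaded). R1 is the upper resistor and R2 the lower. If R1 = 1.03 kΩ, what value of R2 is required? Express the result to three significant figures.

R2 ≈ 3.55 kΩ

Required fraction k = V_out/V_s = 0.7751.
Rearranging, R2 = R1·k/(1−k) = 1.03 × 3.446 = 3.549 kΩ.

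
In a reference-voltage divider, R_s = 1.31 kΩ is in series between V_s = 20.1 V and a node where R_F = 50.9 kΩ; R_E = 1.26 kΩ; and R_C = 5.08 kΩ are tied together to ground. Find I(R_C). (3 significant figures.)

Equivalent of the parallel group: R_p = 0.9900 kΩ.
V_A = 20.1 × 0.9900/2.300 = 8.652 V.
Branch current I = V_A/R_C = 8.652/5.08 = 1.703 mA.

I ≈ 1.70 mA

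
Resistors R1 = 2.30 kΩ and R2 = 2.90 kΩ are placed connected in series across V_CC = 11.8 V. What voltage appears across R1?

V ≈ 5.22 V

Total series resistance ΣR = 2.30 + 2.90 = 5.200 kΩ.
Voltage divider: V = V_CC · (2.300 / 5.200) = 11.8 × 0.4423 = 5.219 V.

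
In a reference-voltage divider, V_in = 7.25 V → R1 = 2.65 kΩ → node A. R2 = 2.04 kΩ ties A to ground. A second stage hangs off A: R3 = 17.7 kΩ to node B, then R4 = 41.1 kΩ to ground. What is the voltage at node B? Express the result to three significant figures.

Node A sees R2 in parallel with the series input of stage 2, R3 + R4 = 58.80 kΩ.
Effective lower resistance at A: R2 ‖ 58.80 = 1.972 kΩ.
V_A = 7.25 × 1.972/(2.65 + 1.972) = 3.093 V.
Then the unloaded second divider: V_B = V_A × R4/(R3+R4) = 3.093 × 0.6990 = 2.162 V.

V_B ≈ 2.16 V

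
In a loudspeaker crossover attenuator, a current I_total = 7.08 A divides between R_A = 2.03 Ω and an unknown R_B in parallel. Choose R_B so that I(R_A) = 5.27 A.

In a two-way split, I_A/I_total = R_B/(R_A + R_B).
5.27/7.08 = R_B/(R_A + R_B) → R_B = R_A · (0.7444)/(1 − 0.7444) = 2.03 × 2.912 = 5.911 Ω.

R_B ≈ 5.91 Ω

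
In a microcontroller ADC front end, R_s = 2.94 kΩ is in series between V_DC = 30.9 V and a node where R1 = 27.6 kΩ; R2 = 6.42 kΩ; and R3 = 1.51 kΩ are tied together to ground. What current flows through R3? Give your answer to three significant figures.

Equivalent of the parallel group: R_p = 1.171 kΩ.
V_A = 30.9 × 1.171/4.111 = 8.800 V.
I(R3) = V_A / R3 = 8.800/1.51 = 5.828 mA.
(Equivalently: I_total = 7.517 mA, then current-divider fraction G_k/ΣG = 0.7752.)

I ≈ 5.83 mA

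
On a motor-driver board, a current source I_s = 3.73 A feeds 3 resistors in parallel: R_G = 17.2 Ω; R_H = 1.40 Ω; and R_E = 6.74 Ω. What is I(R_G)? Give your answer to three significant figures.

I ≈ 0.236 A

Total conductance ΣG = 1/17.2 + 1/1.40 + 1/6.74 = 0.9208 (units of 1/Ω).
R_G takes the fraction G_k/ΣG = 0.05814/0.9208 = 0.06314, so I = 3.73 × 0.06314 = 0.2355 A.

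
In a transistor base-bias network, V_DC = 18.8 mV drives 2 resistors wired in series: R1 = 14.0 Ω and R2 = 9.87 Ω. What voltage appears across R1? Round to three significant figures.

ΣR = 14.0 + 9.87 = 23.87 Ω.
V = V_DC · R/ΣR = 18.8 × 0.5865 = 11.03 mV.

V ≈ 11.0 mV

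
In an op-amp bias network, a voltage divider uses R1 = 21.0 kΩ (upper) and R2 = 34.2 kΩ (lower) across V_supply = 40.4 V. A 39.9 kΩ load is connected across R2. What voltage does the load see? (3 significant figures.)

V_out ≈ 18.9 V

R2 ‖ R_L = (34.2 × 39.9)/(34.2 + 39.9) = 18.42 kΩ.
Voltage divider with the loaded lower leg: V_out = 40.4 × 18.42/(21.0 + 18.42) = 40.4 × 0.4672 = 18.88 V.
(Unloaded it would be 25.0 V; the load pulls it down.)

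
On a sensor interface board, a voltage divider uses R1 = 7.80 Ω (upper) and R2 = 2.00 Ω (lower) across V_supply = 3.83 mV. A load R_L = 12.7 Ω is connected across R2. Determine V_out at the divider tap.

V_out ≈ 0.695 mV

First combine the lower leg with the load: R2 ‖ R_L = 1.728 Ω.
Voltage divider with the loaded lower leg: V_out = 3.83 × 1.728/(7.80 + 1.728) = 3.83 × 0.1814 = 0.6946 mV.
(Unloaded it would be 0.782 mV; the load pulls it down.)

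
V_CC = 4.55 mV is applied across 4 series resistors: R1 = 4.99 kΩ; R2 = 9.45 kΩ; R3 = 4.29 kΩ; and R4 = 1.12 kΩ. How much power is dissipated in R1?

P ≈ 0.262 nW

Series current I = V_CC/ΣR = 4.55/19.85 = 0.2292 µA.
P = I²R = 0.05254 × 4.99 = 0.2622 nW.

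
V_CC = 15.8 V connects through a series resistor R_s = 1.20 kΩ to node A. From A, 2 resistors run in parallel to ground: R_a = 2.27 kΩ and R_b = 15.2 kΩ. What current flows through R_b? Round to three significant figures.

I ≈ 0.647 mA

Parallel bank: R_p = 1/(1/2.27 + 1/15.2) = 1.975 kΩ.
Node voltage V_A = V_CC · R_p/(R_s + R_p) = 15.8 × 0.6221 = 9.828 V.
Branch current I = V_A/R_b = 9.828/15.2 = 0.6466 mA.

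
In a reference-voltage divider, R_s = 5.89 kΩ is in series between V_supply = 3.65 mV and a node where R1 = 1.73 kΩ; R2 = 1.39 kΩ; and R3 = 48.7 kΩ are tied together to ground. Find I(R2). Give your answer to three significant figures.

I ≈ 0.300 µA

Combine the parallel branches: R_p = (1/1.73 + 1/1.39 + 1/48.7)⁻¹ = 0.7587 kΩ.
Node voltage V_A = V_supply · R_p/(R_s + R_p) = 3.65 × 0.1141 = 0.4165 mV.
I(R2) = V_A / R2 = 0.4165/1.39 = 0.2997 µA.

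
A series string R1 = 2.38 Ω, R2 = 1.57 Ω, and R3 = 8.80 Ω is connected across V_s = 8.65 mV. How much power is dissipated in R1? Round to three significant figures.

P ≈ 1.10 µW

Series current I = V_s/ΣR = 8.65/12.75 = 0.6784 mA.
P = I²R = 0.4603 × 2.38 = 1.095 µW.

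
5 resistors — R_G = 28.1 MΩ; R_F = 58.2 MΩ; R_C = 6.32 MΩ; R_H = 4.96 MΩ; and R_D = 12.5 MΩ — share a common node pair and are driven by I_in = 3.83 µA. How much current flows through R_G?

I ≈ 0.277 µA

Total conductance ΣG = 1/28.1 + 1/58.2 + 1/6.32 + 1/4.96 + 1/12.5 = 0.4926 (units of 1/MΩ).
By the current-divider rule, I = I_in · G_k/ΣG = 3.83 × 0.07224 = 0.2767 µA.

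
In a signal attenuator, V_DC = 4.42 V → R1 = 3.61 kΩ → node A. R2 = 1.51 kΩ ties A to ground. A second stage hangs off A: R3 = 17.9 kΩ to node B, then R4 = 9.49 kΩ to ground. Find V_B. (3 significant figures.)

The second stage (R3 + R4 = 27.39 kΩ) loads node A in parallel with R2.
R2 ‖ (R3+R4) = 1.431 kΩ.
So V_A = 4.42 × 0.2839 = 1.255 V.
Stage 2 is unloaded, so V_B = V_A · R4/(R3+R4) = 1.255 × 9.49/27.39 = 0.4348 V.

V_B ≈ 0.435 V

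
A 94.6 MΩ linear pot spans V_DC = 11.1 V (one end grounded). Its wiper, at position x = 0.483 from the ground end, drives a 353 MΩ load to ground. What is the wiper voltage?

V_out ≈ 5.03 V

Split the track: R_lower = x·R_p = 45.69 MΩ, R_upper = (1−x)·R_p = 48.91 MΩ.
R_L loads the lower segment: effective lower R = 40.46 MΩ.
Then V_out = V_DC · 40.46/(48.91 + 40.46) = 5.025 V.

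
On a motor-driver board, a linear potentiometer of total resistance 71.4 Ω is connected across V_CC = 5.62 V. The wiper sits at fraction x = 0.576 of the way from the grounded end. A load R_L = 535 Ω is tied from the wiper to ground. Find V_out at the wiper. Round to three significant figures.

Lower segment x·R_p = 41.13 Ω; upper segment (1−x)·R_p = 30.27 Ω.
R_L loads the lower segment: effective lower R = 38.19 Ω.
Then V_out = V_CC · 38.19/(30.27 + 38.19) = 3.135 V.

V_out ≈ 3.13 V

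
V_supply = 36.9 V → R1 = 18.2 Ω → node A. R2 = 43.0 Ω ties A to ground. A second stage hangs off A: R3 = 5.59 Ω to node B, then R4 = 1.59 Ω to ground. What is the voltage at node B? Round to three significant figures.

The second stage (R3 + R4 = 7.180 Ω) loads node A in parallel with R2.
Effective lower resistance at A: R2 ‖ 7.180 = 6.153 Ω.
V_A = 36.9 × 6.153/(18.2 + 6.153) = 9.323 V.
Stage 2 is unloaded, so V_B = V_A · R4/(R3+R4) = 9.323 × 1.59/7.180 = 2.065 V.

V_B ≈ 2.06 V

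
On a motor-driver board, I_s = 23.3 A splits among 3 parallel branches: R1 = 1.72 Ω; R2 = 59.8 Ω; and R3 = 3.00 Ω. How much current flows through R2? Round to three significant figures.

I ≈ 0.418 A

Conductances: ΣG = 1/1.72 + 1/59.8 + 1/3.00 = 0.9315 (1/Ω).
By the current-divider rule, I = I_s · G_k/ΣG = 23.3 × 0.01795 = 0.4183 A.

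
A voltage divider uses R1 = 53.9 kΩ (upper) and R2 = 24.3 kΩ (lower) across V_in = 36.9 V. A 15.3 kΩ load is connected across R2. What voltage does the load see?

V_out ≈ 5.47 V

R2 ‖ R_L = (24.3 × 15.3)/(24.3 + 15.3) = 9.389 kΩ.
Now apply the divider: V_out = 36.9 × 0.1483 = 5.474 V.
(Unloaded it would be 11.5 V; the load pulls it down.)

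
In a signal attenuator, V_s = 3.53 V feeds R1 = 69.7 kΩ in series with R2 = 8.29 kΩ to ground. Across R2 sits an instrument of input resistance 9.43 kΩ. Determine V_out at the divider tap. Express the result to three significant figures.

V_out ≈ 0.210 V

First combine the lower leg with the load: R2 ‖ R_L = 4.412 kΩ.
Voltage divider with the loaded lower leg: V_out = 3.53 × 4.412/(69.7 + 4.412) = 3.53 × 0.05953 = 0.2101 V.
(Unloaded it would be 0.375 V; the load pulls it down.)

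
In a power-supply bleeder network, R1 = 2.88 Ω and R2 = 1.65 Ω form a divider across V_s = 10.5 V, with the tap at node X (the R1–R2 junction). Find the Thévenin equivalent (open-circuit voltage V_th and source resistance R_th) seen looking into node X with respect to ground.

With X open, the divider is unloaded: V_th = 10.5 × 1.65/4.530 = 3.825 V.
Zeroing V_s shorts the top of R1 to ground, so R_th = R1 ‖ R2 = 1.049 Ω.

V_th ≈ 3.82 V, R_th ≈ 1.05 Ω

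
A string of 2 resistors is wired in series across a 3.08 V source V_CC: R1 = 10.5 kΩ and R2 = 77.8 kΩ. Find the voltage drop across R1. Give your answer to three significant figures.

ΣR = 10.5 + 77.8 = 88.30 kΩ.
Voltage divider: V = V_CC · (10.50 / 88.30) = 3.08 × 0.1189 = 0.3663 V.

V ≈ 0.366 V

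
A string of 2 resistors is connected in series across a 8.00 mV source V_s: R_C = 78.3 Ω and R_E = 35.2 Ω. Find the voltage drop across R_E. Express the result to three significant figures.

V ≈ 2.48 mV

ΣR = 78.3 + 35.2 = 113.5 Ω.
By the voltage-divider rule, V = 8.00 × 35.20/113.5 = 2.481 mV.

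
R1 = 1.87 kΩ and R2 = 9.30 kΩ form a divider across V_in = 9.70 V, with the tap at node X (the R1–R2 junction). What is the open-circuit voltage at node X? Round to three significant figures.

Open-circuit (no load on X): V_th = V_in · R2/(R1 + R2) = 9.70 × 9.30/(1.870 + 9.30) = 8.076 V.

V_th ≈ 8.08 V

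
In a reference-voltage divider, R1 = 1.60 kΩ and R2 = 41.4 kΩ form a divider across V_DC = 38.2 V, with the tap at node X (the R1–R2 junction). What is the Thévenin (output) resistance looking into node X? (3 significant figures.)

R_th ≈ 1.54 kΩ

Looking into X with the source shorted: R_th = R1·R2/(R1+R2) = 1.600 × 41.4/43.00 = 1.540 kΩ.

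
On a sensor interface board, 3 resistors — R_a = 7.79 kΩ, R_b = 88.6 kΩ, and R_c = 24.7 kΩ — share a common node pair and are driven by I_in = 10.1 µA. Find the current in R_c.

ΣG = 1/7.79 + 1/88.6 + 1/24.7 = 0.1801.
By the current-divider rule, I = I_in · G_k/ΣG = 10.1 × 0.2247 = 2.270 µA.

I ≈ 2.27 µA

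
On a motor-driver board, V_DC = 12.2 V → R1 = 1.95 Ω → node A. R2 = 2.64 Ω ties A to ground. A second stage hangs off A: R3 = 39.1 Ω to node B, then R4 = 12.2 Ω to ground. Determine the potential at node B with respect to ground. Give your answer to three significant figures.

V_B ≈ 1.63 V

The second stage (R3 + R4 = 51.30 Ω) loads node A in parallel with R2.
Effective lower resistance at A: R2 ‖ 51.30 = 2.511 Ω.
So V_A = 12.2 × 0.5629 = 6.867 V.
Stage 2 is unloaded, so V_B = V_A · R4/(R3+R4) = 6.867 × 12.2/51.30 = 1.633 V.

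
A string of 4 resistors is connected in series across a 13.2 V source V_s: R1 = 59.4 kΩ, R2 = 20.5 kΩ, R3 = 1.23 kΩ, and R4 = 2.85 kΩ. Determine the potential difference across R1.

Total series resistance ΣR = 59.4 + 20.5 + 1.23 + 2.85 = 83.98 kΩ.
By the voltage-divider rule, V = 13.2 × 59.40/83.98 = 9.337 V.

V ≈ 9.34 V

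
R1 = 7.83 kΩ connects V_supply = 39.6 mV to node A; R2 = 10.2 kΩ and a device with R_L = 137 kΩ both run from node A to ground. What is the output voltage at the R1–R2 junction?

First combine the lower leg with the load: R2 ‖ R_L = 9.493 kΩ.
Then V_out = V_supply · R2'/(R1 + R2') = 39.6 × 9.493/17.32 = 21.70 mV.

V_out ≈ 21.7 mV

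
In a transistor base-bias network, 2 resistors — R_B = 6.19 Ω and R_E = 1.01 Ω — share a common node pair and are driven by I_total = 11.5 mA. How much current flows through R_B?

With just two branches, the current splits inversely with resistance.
I(R_B) = 11.5 × 1.01/(6.19 + 1.01) = 11.5 × 0.1403 = 1.613 mA.

I ≈ 1.61 mA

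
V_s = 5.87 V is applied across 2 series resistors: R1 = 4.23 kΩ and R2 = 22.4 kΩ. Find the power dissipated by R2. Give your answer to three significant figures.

ΣR = 26.63 kΩ → I = 5.87/26.63 = 0.2204 mA.
P = I²R = 0.04859 × 22.4 = 1.088 mW.

P ≈ 1.09 mW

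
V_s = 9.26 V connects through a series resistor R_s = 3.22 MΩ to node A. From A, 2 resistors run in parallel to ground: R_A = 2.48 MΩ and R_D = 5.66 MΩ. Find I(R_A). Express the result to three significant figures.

I ≈ 1.30 µA

Equivalent of the parallel group: R_p = 1.724 MΩ.
V_A by voltage divider: V_A = 9.26 × 1.724/(3.22 + 1.724) = 3.230 V.
Branch current I = V_A/R_A = 3.230/2.48 = 1.302 µA.
(Equivalently: I_total = 1.873 µA, then current-divider fraction G_k/ΣG = 0.6953.)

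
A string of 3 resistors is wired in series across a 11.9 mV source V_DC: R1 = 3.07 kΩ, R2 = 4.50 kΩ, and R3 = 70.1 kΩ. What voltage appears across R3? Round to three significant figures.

V ≈ 10.7 mV

Total series resistance ΣR = 3.07 + 4.50 + 70.1 = 77.67 kΩ.
Voltage divider: V = V_DC · (70.10 / 77.67) = 11.9 × 0.9025 = 10.74 mV.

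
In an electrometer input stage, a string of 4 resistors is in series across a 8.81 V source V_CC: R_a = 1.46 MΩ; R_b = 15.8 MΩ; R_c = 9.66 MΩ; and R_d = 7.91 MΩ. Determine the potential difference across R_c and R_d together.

ΣR = 1.46 + 15.8 + 9.66 + 7.91 = 34.83 MΩ.
R_{R_c..R_d} = 9.66 + 7.91 = 17.57 MΩ.
Voltage divider: V = V_CC · (17.57 / 34.83) = 8.81 × 0.5045 = 4.444 V.

V ≈ 4.44 V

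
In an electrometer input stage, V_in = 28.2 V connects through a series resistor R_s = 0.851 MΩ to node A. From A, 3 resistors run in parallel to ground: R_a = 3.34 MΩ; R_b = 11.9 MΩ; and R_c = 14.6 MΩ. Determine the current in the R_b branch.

Combine the parallel branches: R_p = (1/3.34 + 1/11.9 + 1/14.6)⁻¹ = 2.213 MΩ.
V_A = 28.2 × 2.213/3.064 = 20.37 V.
I(R_b) = V_A / R_b = 20.37/11.9 = 1.712 µA.

I ≈ 1.71 µA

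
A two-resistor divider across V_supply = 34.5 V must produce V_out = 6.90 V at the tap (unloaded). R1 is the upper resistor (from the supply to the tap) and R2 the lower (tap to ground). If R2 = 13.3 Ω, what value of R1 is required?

Required fraction k = V_out/V_supply = 0.2000.
So R1 = R2 · (V_supply/V_out − 1) = 13.3 × (34.5/6.90 − 1) = 13.3 × 4.000 = 53.20 Ω.

R1 ≈ 53.2 Ω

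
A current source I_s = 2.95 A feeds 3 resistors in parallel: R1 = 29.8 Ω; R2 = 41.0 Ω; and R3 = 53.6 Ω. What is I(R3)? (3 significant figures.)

Conductances: ΣG = 1/29.8 + 1/41.0 + 1/53.6 = 0.07660 (1/Ω).
By the current-divider rule, I = I_s · G_k/ΣG = 2.95 × 0.2435 = 0.7185 A.

I ≈ 0.718 A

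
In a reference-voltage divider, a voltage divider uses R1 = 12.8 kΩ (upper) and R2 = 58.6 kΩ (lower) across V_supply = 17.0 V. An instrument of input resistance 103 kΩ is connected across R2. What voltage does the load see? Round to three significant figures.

V_out ≈ 12.7 V

First combine the lower leg with the load: R2 ‖ R_L = 37.35 kΩ.
Now apply the divider: V_out = 17.0 × 0.7448 = 12.66 V.
(Unloaded it would be 14.0 V; the load pulls it down.)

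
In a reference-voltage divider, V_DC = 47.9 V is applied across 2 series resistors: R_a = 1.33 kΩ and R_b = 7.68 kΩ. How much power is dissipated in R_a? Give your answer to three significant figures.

P ≈ 37.6 mW

The common current is I = 47.9/9.010 = 5.316 mA.
V(R_a) = I·R = 7.071 V; P = V·I = 7.071 × 5.316 = 37.59 mW.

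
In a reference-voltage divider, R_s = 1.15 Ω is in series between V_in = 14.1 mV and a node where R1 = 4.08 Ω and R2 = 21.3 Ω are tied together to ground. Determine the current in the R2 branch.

I ≈ 0.496 mA

Combine the parallel branches: R_p = (1/4.08 + 1/21.3)⁻¹ = 3.424 Ω.
V_A by voltage divider: V_A = 14.1 × 3.424/(1.15 + 3.424) = 10.56 mV.
I(R2) = V_A / R2 = 10.56/21.3 = 0.4955 mA.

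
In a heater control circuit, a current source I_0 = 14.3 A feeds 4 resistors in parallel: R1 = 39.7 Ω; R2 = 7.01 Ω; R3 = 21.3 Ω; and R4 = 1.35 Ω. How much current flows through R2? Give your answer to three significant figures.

Total conductance ΣG = 1/39.7 + 1/7.01 + 1/21.3 + 1/1.35 = 0.9555 (units of 1/Ω).
R2 takes the fraction G_k/ΣG = 0.1427/0.9555 = 0.1493, so I = 14.3 × 0.1493 = 2.135 A.

I ≈ 2.13 A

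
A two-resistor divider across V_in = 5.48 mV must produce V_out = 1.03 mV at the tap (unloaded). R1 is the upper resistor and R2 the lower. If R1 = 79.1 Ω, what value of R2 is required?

R2 ≈ 18.3 Ω

Required fraction k = V_out/V_in = 0.1880.
So R2 = R1 · V_out/(V_in − V_out) = 79.1 × 1.03/(5.48 − 1.03) = 79.1 × 0.2315 = 18.31 Ω.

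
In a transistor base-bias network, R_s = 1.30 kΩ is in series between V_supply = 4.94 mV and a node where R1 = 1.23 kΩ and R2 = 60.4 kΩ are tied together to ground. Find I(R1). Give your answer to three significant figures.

Parallel bank: R_p = 1/(1/1.23 + 1/60.4) = 1.205 kΩ.
Node voltage V_A = V_supply · R_p/(R_s + R_p) = 4.94 × 0.4811 = 2.377 mV.
I(R1) = V_A / R1 = 2.377/1.23 = 1.932 µA.
(Equivalently: I_total = 1.972 µA, then current-divider fraction G_k/ΣG = 0.9800.)

I ≈ 1.93 µA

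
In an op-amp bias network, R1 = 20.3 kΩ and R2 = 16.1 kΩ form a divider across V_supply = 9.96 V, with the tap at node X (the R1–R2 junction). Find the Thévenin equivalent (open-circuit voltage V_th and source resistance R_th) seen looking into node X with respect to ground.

V_th ≈ 4.41 V, R_th ≈ 8.98 kΩ

With X open, the divider is unloaded: V_th = 9.96 × 16.1/36.40 = 4.405 V.
Looking into X with the source shorted: R_th = R1·R2/(R1+R2) = 20.30 × 16.1/36.40 = 8.979 kΩ.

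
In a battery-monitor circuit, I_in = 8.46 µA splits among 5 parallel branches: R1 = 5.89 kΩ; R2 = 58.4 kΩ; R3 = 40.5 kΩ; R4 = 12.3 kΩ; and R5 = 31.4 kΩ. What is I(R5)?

I ≈ 0.830 µA

Conductances: ΣG = 1/5.89 + 1/58.4 + 1/40.5 + 1/12.3 + 1/31.4 = 0.3247 (1/kΩ).
Current divider: I(R5) = I_in · G_k/ΣG = 8.46 × (0.03185/0.3247) = 8.46 × 0.09807 = 0.8297 µA.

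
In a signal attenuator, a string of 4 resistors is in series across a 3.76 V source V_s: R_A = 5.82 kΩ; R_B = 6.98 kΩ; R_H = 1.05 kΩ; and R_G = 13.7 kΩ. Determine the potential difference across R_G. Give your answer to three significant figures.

V ≈ 1.87 V

ΣR = 5.82 + 6.98 + 1.05 + 13.7 = 27.55 kΩ.
V = V_s · R/ΣR = 3.76 × 0.4973 = 1.870 V.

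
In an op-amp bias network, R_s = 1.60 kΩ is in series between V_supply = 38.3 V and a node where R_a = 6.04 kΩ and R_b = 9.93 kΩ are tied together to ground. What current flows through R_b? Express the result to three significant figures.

Parallel bank: R_p = 1/(1/6.04 + 1/9.93) = 3.756 kΩ.
V_A by voltage divider: V_A = 38.3 × 3.756/(1.60 + 3.756) = 26.86 V.
Branch current I = V_A/R_b = 26.86/9.93 = 2.705 mA.
(Check via current divider: I_total = 7.151 mA; share G_k/ΣG = 0.3782 → same result.)

I ≈ 2.70 mA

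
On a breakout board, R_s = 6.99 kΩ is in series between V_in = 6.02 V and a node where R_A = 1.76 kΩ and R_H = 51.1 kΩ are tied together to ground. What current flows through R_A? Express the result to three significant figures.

I ≈ 0.670 mA

Combine the parallel branches: R_p = (1/1.76 + 1/51.1)⁻¹ = 1.701 kΩ.
Node voltage V_A = V_in · R_p/(R_s + R_p) = 6.02 × 0.1958 = 1.178 V.
I(R_A) = V_A / R_A = 1.178/1.76 = 0.6696 mA.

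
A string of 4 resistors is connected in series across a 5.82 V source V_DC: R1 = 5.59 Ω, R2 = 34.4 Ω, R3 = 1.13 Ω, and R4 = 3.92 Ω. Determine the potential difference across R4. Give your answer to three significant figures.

V ≈ 0.507 V

Series total: ΣR = 5.59 + 34.4 + 1.13 + 3.92 = 45.04 Ω.
V = V_DC · R/ΣR = 5.82 × 0.08703 = 0.5065 V.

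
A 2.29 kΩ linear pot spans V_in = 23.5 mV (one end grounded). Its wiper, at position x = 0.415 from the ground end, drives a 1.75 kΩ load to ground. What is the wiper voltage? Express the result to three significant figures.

Lower segment x·R_p = 0.9503 kΩ; upper segment (1−x)·R_p = 1.340 kΩ.
R_L loads the lower segment: effective lower R = 0.6159 kΩ.
V_out = 23.5 × 0.6159/(1.340 + 0.6159) = 7.401 mV.

V_out ≈ 7.40 mV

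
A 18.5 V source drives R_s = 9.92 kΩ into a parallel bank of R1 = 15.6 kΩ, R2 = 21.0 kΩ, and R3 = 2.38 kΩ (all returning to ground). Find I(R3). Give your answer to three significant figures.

I ≈ 1.24 mA

Parallel bank: R_p = 1/(1/15.6 + 1/21.0 + 1/2.38) = 1.880 kΩ.
Node voltage V_A = V_CC · R_p/(R_s + R_p) = 18.5 × 0.1593 = 2.948 V.
I(R3) = V_A / R3 = 2.948/2.38 = 1.238 mA.
(Check via current divider: I_total = 1.568 mA; share G_k/ΣG = 0.7900 → same result.)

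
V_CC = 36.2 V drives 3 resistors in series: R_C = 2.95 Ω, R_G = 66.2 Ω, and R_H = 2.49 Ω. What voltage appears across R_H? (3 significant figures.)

V ≈ 1.26 V

Series total: ΣR = 2.95 + 66.2 + 2.49 = 71.64 Ω.
V = V_CC · R/ΣR = 36.2 × 0.03476 = 1.258 V.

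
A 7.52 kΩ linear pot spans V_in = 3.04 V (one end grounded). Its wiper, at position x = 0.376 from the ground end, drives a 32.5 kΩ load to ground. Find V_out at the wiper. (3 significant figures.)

Split the track: R_lower = x·R_p = 2.828 kΩ, R_upper = (1−x)·R_p = 4.692 kΩ.
(x·R_p) ‖ R_L = 2.601 kΩ.
Then V_out = V_in · 2.601/(4.692 + 2.601) = 1.084 V.

V_out ≈ 1.08 V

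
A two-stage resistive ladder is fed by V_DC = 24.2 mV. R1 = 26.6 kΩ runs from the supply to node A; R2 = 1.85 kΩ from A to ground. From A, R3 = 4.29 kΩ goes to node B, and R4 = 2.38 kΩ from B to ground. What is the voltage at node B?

Looking into the second stage from A: R3 + R4 = 6.670 kΩ appears in parallel with R2.
R2 ‖ (R3+R4) = 1.448 kΩ.
First divider: V_A = V_DC · 1.448/(26.6 + 1.448) = 1.250 mV.
V_B = V_A × 0.3568 = 0.4459 mV.

V_B ≈ 0.446 mV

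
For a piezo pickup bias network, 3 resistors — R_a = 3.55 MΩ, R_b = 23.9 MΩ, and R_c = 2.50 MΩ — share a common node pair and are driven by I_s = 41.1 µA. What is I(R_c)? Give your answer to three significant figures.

ΣG = 1/3.55 + 1/23.9 + 1/2.50 = 0.7235.
R_c takes the fraction G_k/ΣG = 0.4000/0.7235 = 0.5528, so I = 41.1 × 0.5528 = 22.72 µA.

I ≈ 22.7 µA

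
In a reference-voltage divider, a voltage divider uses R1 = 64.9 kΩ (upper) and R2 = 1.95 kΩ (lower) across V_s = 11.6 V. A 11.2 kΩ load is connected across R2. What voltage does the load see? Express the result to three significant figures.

First combine the lower leg with the load: R2 ‖ R_L = 1.661 kΩ.
Voltage divider with the loaded lower leg: V_out = 11.6 × 1.661/(64.9 + 1.661) = 11.6 × 0.02495 = 0.2894 V.

V_out ≈ 0.289 V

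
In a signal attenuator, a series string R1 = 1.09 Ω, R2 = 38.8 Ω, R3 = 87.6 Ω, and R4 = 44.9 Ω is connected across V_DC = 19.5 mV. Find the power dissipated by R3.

ΣR = 172.4 Ω → I = 19.5/172.4 = 0.1131 mA.
P = I²R = 0.01280 × 87.6 = 1.121 µW.

P ≈ 1.12 µW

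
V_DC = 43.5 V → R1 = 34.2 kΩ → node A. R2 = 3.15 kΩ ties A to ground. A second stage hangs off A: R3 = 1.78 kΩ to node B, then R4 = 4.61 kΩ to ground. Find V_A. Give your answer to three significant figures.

V_A ≈ 2.53 V

The second stage (R3 + R4 = 6.390 kΩ) loads node A in parallel with R2.
R2 ‖ (R3+R4) = 2.110 kΩ.
V_A = 43.5 × 2.110/(34.2 + 2.110) = 2.528 V.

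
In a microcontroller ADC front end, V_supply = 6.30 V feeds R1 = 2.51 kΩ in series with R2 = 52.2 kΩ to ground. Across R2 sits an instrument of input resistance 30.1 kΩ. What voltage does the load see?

The load sits in parallel with R2, giving an effective lower resistance R2' = R2·R_L/(R2+R_L) = 19.09 kΩ.
Voltage divider with the loaded lower leg: V_out = 6.30 × 19.09/(2.51 + 19.09) = 6.30 × 0.8838 = 5.568 V.

V_out ≈ 5.57 V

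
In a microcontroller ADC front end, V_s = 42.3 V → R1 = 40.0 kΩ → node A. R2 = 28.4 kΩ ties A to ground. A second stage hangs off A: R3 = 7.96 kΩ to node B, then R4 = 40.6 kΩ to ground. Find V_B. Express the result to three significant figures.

Looking into the second stage from A: R3 + R4 = 48.56 kΩ appears in parallel with R2.
R2 ‖ (R3+R4) = 17.92 kΩ.
First divider: V_A = V_s · 17.92/(40.0 + 17.92) = 13.09 V.
V_B = V_A × 0.8361 = 10.94 V.

V_B ≈ 10.9 V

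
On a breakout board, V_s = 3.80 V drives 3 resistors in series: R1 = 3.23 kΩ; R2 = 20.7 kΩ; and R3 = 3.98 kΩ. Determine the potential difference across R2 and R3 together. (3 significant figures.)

V ≈ 3.36 V

Series total: ΣR = 3.23 + 20.7 + 3.98 = 27.91 kΩ.
R_{R2..R3} = 20.7 + 3.98 = 24.68 kΩ.
V = V_s · R/ΣR = 3.80 × 0.8843 = 3.360 V.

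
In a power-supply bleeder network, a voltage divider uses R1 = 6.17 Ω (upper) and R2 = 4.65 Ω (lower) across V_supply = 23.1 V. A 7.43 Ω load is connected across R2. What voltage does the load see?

V_out ≈ 7.32 V

The load sits in parallel with R2, giving an effective lower resistance R2' = R2·R_L/(R2+R_L) = 2.860 Ω.
Then V_out = V_supply · R2'/(R1 + R2') = 23.1 × 2.860/9.030 = 7.316 V.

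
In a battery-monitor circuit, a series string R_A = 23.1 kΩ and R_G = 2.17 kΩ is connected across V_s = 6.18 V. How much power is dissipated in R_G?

P ≈ 0.130 mW

ΣR = 25.27 kΩ → I = 6.18/25.27 = 0.2446 mA.
P(R_G) = I²·R_G = (0.2446)² × 2.17 = 0.1298 mW.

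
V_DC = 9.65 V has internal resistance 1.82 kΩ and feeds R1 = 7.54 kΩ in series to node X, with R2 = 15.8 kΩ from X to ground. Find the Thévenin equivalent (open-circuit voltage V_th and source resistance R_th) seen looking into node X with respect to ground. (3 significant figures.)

R1' = 1.82 + 7.54 = 9.360 kΩ (source resistance + R1).
Open-circuit (no load on X): V_th = V_DC · R2/(R1' + R2) = 9.65 × 15.8/(9.360 + 15.8) = 6.060 V.
Zeroing V_DC shorts the top of R1' to ground, so R_th = R1' ‖ R2 = 5.878 kΩ.

V_th ≈ 6.06 V, R_th ≈ 5.88 kΩ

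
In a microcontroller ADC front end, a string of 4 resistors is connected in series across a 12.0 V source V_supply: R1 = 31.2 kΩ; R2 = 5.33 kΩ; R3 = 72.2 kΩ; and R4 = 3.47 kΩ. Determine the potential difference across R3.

Total series resistance ΣR = 31.2 + 5.33 + 72.2 + 3.47 = 112.2 kΩ.
V = V_supply · R/ΣR = 12.0 × 0.6435 = 7.722 V.

V ≈ 7.72 V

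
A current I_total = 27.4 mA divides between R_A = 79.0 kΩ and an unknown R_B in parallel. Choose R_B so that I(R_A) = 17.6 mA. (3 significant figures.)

R_B ≈ 142 kΩ

Two-branch current divider: I_A = I_total · R_B/(R_A + R_B).
With f = 0.6423, R_B = R_A · f/(1−f) = 79.0 × 1.796 = 141.9 kΩ.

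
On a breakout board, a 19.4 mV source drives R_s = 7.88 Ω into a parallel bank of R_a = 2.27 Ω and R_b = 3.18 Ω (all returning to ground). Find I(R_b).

Parallel bank: R_p = 1/(1/2.27 + 1/3.18) = 1.325 Ω.
Node voltage V_A = V_CC · R_p/(R_s + R_p) = 19.4 × 0.1439 = 2.792 mV.
I(R_b) = V_A / R_b = 2.792/3.18 = 0.8779 mA.

I ≈ 0.878 mA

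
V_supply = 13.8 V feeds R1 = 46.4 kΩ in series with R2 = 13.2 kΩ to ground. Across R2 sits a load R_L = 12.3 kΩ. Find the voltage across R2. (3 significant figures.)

V_out ≈ 1.67 V

R2 ‖ R_L = (13.2 × 12.3)/(13.2 + 12.3) = 6.367 kΩ.
Now apply the divider: V_out = 13.8 × 0.1207 = 1.665 V.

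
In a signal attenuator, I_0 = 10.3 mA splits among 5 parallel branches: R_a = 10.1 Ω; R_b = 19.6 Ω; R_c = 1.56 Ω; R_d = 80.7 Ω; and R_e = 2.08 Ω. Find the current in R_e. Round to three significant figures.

Conductances: ΣG = 1/10.1 + 1/19.6 + 1/1.56 + 1/80.7 + 1/2.08 = 1.284 (1/Ω).
By the current-divider rule, I = I_0 · G_k/ΣG = 10.3 × 0.3744 = 3.856 mA.

I ≈ 3.86 mA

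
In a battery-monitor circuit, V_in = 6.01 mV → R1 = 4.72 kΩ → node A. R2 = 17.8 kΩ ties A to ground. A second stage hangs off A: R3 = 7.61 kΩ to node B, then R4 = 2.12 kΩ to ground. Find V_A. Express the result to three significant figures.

The second stage (R3 + R4 = 9.730 kΩ) loads node A in parallel with R2.
R2 ‖ (R3+R4) = 6.291 kΩ.
First divider: V_A = V_in · 6.291/(4.72 + 6.291) = 3.434 mV.

V_A ≈ 3.43 mV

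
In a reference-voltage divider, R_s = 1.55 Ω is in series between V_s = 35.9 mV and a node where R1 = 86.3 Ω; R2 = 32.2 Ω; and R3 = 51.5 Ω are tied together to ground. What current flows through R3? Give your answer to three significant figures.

I ≈ 0.636 mA

Parallel bank: R_p = 1/(1/86.3 + 1/32.2 + 1/51.5) = 16.11 Ω.
Node voltage V_A = V_s · R_p/(R_s + R_p) = 35.9 × 0.9122 = 32.75 mV.
Branch current I = V_A/R3 = 32.75/51.5 = 0.6359 mA.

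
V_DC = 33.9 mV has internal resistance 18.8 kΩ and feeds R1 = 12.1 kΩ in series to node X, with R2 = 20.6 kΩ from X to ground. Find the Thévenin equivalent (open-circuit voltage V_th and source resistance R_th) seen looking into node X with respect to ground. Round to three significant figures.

V_th ≈ 13.6 mV, R_th ≈ 12.4 kΩ

R1' = 18.8 + 12.1 = 30.90 kΩ (source resistance + R1).
With X open, the divider is unloaded: V_th = 33.9 × 20.6/51.50 = 13.56 mV.
Looking into X with the source shorted: R_th = R1'·R2/(R1'+R2) = 30.90 × 20.6/51.50 = 12.36 kΩ.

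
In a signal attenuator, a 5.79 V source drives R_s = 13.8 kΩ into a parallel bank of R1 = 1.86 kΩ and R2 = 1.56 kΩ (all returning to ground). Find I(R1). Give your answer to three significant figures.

I ≈ 0.180 mA

Parallel bank: R_p = 1/(1/1.86 + 1/1.56) = 0.8484 kΩ.
Node voltage V_A = V_DC · R_p/(R_s + R_p) = 5.79 × 0.05792 = 0.3354 V.
I(R1) = V_A / R1 = 0.3354/1.86 = 0.1803 mA.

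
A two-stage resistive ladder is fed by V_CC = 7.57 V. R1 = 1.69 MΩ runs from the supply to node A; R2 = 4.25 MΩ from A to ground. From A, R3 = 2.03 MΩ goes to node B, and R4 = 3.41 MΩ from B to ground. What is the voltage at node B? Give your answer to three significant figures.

The second stage (R3 + R4 = 5.440 MΩ) loads node A in parallel with R2.
R2 ‖ (R3+R4) = 2.386 MΩ.
First divider: V_A = V_CC · 2.386/(1.69 + 2.386) = 4.431 V.
Then the unloaded second divider: V_B = V_A × R4/(R3+R4) = 4.431 × 0.6268 = 2.778 V.

V_B ≈ 2.78 V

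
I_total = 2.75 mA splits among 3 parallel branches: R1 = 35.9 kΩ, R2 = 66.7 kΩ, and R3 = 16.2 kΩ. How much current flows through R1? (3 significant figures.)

Total conductance ΣG = 1/35.9 + 1/66.7 + 1/16.2 = 0.1046 (units of 1/kΩ).
R1 takes the fraction G_k/ΣG = 0.02786/0.1046 = 0.2664, so I = 2.75 × 0.2664 = 0.7325 mA.

I ≈ 0.732 mA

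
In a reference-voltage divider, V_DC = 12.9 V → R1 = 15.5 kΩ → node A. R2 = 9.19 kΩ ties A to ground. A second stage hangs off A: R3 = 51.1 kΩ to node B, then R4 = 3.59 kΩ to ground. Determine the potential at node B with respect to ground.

V_B ≈ 0.285 V

The second stage (R3 + R4 = 54.69 kΩ) loads node A in parallel with R2.
Effective lower resistance at A: R2 ‖ 54.69 = 7.868 kΩ.
V_A = 12.9 × 7.868/(15.5 + 7.868) = 4.343 V.
V_B = V_A × 0.06564 = 0.2851 V.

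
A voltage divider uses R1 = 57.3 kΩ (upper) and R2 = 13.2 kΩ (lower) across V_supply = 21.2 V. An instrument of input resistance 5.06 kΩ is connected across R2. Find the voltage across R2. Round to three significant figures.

R2 ‖ R_L = (13.2 × 5.06)/(13.2 + 5.06) = 3.658 kΩ.
Voltage divider with the loaded lower leg: V_out = 21.2 × 3.658/(57.3 + 3.658) = 21.2 × 0.06001 = 1.272 V.
(Unloaded it would be 3.97 V; the load pulls it down.)

V_out ≈ 1.27 V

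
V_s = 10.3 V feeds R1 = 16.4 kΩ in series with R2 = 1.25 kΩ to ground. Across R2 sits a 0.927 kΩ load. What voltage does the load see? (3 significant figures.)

R2 ‖ R_L = (1.25 × 0.927)/(1.25 + 0.927) = 0.5323 kΩ.
Now apply the divider: V_out = 10.3 × 0.03144 = 0.3238 V.
(Unloaded it would be 0.729 V; the load pulls it down.)

V_out ≈ 0.324 V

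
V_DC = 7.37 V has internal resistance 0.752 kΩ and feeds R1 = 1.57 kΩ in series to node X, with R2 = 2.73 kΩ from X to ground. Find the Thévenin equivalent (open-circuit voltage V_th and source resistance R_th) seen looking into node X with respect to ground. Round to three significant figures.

R1' = 0.752 + 1.57 = 2.322 kΩ (source resistance + R1).
Open-circuit (no load on X): V_th = V_DC · R2/(R1' + R2) = 7.37 × 2.73/(2.322 + 2.73) = 3.983 V.
With V_DC suppressed (replaced by a short), R_th = R1' ‖ R2 = (2.322 × 2.73)/(2.322 + 2.73) = 1.255 kΩ.

V_th ≈ 3.98 V, R_th ≈ 1.25 kΩ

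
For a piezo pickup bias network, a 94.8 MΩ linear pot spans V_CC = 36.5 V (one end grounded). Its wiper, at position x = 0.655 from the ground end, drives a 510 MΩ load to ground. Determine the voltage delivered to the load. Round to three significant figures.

V_out ≈ 22.9 V

The pot divides into 32.71 MΩ above the wiper and 62.09 MΩ below.
(x·R_p) ‖ R_L = 55.35 MΩ.
Loaded-divider output: V_out = 36.5 × 0.6286 = 22.94 V.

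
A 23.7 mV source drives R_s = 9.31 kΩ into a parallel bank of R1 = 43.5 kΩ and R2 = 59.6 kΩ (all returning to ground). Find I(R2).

Equivalent of the parallel group: R_p = 25.15 kΩ.
Node voltage V_A = V_s · R_p/(R_s + R_p) = 23.7 × 0.7298 = 17.30 mV.
I(R2) = V_A / R2 = 17.30/59.6 = 0.2902 µA.
(Check via current divider: I_total = 0.6878 µA; share G_k/ΣG = 0.4219 → same result.)

I ≈ 0.290 µA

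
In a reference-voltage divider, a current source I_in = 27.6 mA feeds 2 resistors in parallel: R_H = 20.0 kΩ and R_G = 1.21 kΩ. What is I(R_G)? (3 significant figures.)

I ≈ 26.0 mA

For two parallel branches, I_k = I_in · (other R)/(sum of R).
I(R_G) = 27.6 × 20.0/(20.0 + 1.21) = 27.6 × 0.9430 = 26.03 mA.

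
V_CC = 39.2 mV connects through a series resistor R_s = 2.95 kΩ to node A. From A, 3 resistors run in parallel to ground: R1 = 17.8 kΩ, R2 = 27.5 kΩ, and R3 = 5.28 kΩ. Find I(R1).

I ≈ 1.20 µA

Equivalent of the parallel group: R_p = 3.547 kΩ.
Node voltage V_A = V_CC · R_p/(R_s + R_p) = 39.2 × 0.5459 = 21.40 mV.
I(R1) = V_A / R1 = 21.40/17.8 = 1.202 µA.
(Equivalently: I_total = 6.034 µA, then current-divider fraction G_k/ΣG = 0.1993.)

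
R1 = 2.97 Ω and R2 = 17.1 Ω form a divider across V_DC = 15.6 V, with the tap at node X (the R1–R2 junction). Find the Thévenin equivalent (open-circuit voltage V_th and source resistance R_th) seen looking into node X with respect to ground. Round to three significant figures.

Open-circuit (no load on X): V_th = V_DC · R2/(R1 + R2) = 15.6 × 17.1/(2.970 + 17.1) = 13.29 V.
Looking into X with the source shorted: R_th = R1·R2/(R1+R2) = 2.970 × 17.1/20.07 = 2.530 Ω.

V_th ≈ 13.3 V, R_th ≈ 2.53 Ω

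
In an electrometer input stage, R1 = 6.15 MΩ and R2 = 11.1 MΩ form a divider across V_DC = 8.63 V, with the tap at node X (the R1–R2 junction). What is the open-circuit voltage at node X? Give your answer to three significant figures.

V_th ≈ 5.55 V

Open-circuit (no load on X): V_th = V_DC · R2/(R1 + R2) = 8.63 × 11.1/(6.150 + 11.1) = 5.553 V.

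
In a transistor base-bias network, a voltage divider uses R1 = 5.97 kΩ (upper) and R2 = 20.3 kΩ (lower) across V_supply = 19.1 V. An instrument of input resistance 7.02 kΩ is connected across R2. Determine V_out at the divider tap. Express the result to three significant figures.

The load sits in parallel with R2, giving an effective lower resistance R2' = R2·R_L/(R2+R_L) = 5.216 kΩ.
Now apply the divider: V_out = 19.1 × 0.4663 = 8.906 V.

V_out ≈ 8.91 V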